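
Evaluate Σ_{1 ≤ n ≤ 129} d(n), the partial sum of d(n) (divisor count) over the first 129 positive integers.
Σ_{n ≤ 129} d(n) = 649

Compute d(n) for each 1 ≤ n ≤ 129: d(1) = 1, d(2) = 2, d(3) = 2, d(4) = 3, d(5) = 2, d(6) = 4, d(7) = 2, d(8) = 4, d(9) = 3, d(10) = 4, d(11) = 2, d(12) = 6, d(13) = 2, d(14) = 4, d(15) = 4, d(16) = 5, d(17) = 2, d(18) = 6, d(19) = 2, d(20) = 6, d(21) = 4, d(22) = 4, d(23) = 2, d(24) = 8, d(25) = 3, d(26) = 4, d(27) = 4, d(28) = 6, d(29) = 2, d(30) = 8, d(31) = 2, d(32) = 6, d(33) = 4, d(34) = 4, d(35) = 4, d(36) = 9, d(37) = 2, d(38) = 4, d(39) = 4, d(40) = 8, d(41) = 2, d(42) = 8, d(43) = 2, d(44) = 6, d(45) = 6, d(46) = 4, d(47) = 2, d(48) = 10, d(49) = 3, d(50) = 6, d(51) = 4, d(52) = 6, d(53) = 2, d(54) = 8, d(55) = 4, d(56) = 8, d(57) = 4, d(58) = 4, d(59) = 2, d(60) = 12, d(61) = 2, d(62) = 4, d(63) = 6, d(64) = 7, d(65) = 4, d(66) = 8, d(67) = 2, d(68) = 6, d(69) = 4, d(70) = 8, d(71) = 2, d(72) = 12, d(73) = 2, d(74) = 4, d(75) = 6, d(76) = 6, d(77) = 4, d(78) = 8, d(79) = 2, d(80) = 10, d(81) = 5, d(82) = 4, d(83) = 2, d(84) = 12, d(85) = 4, d(86) = 4, d(87) = 4, d(88) = 8, d(89) = 2, d(90) = 12, d(91) = 4, d(92) = 6, d(93) = 4, d(94) = 4, d(95) = 4, d(96) = 12, d(97) = 2, d(98) = 6, d(99) = 6, d(100) = 9, d(101) = 2, d(102) = 8, d(103) = 2, d(104) = 8, d(105) = 8, d(106) = 4, d(107) = 2, d(108) = 12, d(109) = 2, d(110) = 8, d(111) = 4, d(112) = 10, d(113) = 2, d(114) = 8, d(115) = 4, d(116) = 6, d(117) = 6, d(118) = 4, d(119) = 4, d(120) = 16, d(121) = 3, d(122) = 4, d(123) = 4, d(124) = 6, d(125) = 4, d(126) = 12, d(127) = 2, d(128) = 8, d(129) = 4. Summing all 129 values: 649. (Dirichlet's divisor formula: Σ_{n ≤ x} d(n) = x ln(x) + (2γ − 1) x + O(√x). For x = 129, the asymptotic estimate is ≈ 646.84.)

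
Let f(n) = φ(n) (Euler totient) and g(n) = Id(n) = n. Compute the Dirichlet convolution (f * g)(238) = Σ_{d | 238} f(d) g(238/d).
(φ * Id)(238) = 1287

Divisors of 238: [1, 2, 7, 14, 17, 34, 119, 238]. For each d | 238:
  d = 1: φ(1) · Id(238/1) = 1 · 238 = 238
  d = 2: φ(2) · Id(238/2) = 1 · 119 = 119
  d = 7: φ(7) · Id(238/7) = 6 · 34 = 204
  d = 14: φ(14) · Id(238/14) = 6 · 17 = 102
  d = 17: φ(17) · Id(238/17) = 16 · 14 = 224
  d = 34: φ(34) · Id(238/34) = 16 · 7 = 112
  d = 119: φ(119) · Id(238/119) = 96 · 2 = 192
  d = 238: φ(238) · Id(238/238) = 96 · 1 = 96
Summing: (φ * Id)(238) = 238 + 119 + 204 + 102 + 224 + 112 + 192 + 96 = 1287.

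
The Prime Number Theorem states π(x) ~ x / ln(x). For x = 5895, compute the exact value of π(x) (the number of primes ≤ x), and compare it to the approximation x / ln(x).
π(5895) = 775;  x/ln(x) ≈ 679.00;  relative error ≈ 12.39%.

Directly count primes up to 5895: π(5895) = 775. The PNT approximation gives 5895/ln(5895) ≈ 5895/8.68186 ≈ 679.00. Relative error (π(x) − x/ln(x)) / π(x) ≈ 12.39%; the approximation is known to undercount slightly (Li(x) is a better estimate).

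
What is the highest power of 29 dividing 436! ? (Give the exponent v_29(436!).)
v_29(436!) = 15

Legendre's formula: v_p(n!) = Σ_{k ≥ 1} ⌊n / p^k⌋. For p = 29, n = 436, the terms are:
  ⌊436/29^1⌋ = ⌊436/29⌋ = 15
(the next term ⌊436/29^2⌋ = 0, terminating the sum). Summing: v_29(436!) = 15 = 15.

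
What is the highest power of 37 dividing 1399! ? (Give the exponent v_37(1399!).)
v_37(1399!) = 38

Legendre's formula: v_p(n!) = Σ_{k ≥ 1} ⌊n / p^k⌋. For p = 37, n = 1399, the terms are:
  ⌊1399/37^1⌋ = ⌊1399/37⌋ = 37
  ⌊1399/37^2⌋ = ⌊1399/1369⌋ = 1
(the next term ⌊1399/37^3⌋ = 0, terminating the sum). Summing: v_37(1399!) = 37 + 1 = 38.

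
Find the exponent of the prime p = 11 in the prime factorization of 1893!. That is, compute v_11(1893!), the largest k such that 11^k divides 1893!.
v_11(1893!) = 188

Legendre's formula: v_p(n!) = Σ_{k ≥ 1} ⌊n / p^k⌋. For p = 11, n = 1893, the terms are:
  ⌊1893/11^1⌋ = ⌊1893/11⌋ = 172
  ⌊1893/11^2⌋ = ⌊1893/121⌋ = 15
  ⌊1893/11^3⌋ = ⌊1893/1331⌋ = 1
(the next term ⌊1893/11^4⌋ = 0, terminating the sum). Summing: v_11(1893!) = 172 + 15 + 1 = 188.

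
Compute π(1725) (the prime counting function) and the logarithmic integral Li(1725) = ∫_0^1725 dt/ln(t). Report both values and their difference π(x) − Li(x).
π(1725) = 269;  Li(1725) ≈ 278.28;  π(x) − Li(x) ≈ -9.28.

Direct count of primes ≤ 1725 gives π(1725) = 269. Numerical evaluation of the logarithmic integral gives Li(1725) ≈ 278.28. The difference π(x) − Li(x) ≈ -9.28 is typically negative for small/moderate x (Li(x) overestimates), though Littlewood's theorem shows this sign changes infinitely often.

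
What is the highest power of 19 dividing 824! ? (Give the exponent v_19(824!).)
v_19(824!) = 45

Legendre's formula: v_p(n!) = Σ_{k ≥ 1} ⌊n / p^k⌋. For p = 19, n = 824, the terms are:
  ⌊824/19^1⌋ = ⌊824/19⌋ = 43
  ⌊824/19^2⌋ = ⌊824/361⌋ = 2
(the next term ⌊824/19^3⌋ = 0, terminating the sum). Summing: v_19(824!) = 43 + 2 = 45.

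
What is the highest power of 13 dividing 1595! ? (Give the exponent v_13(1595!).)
v_13(1595!) = 131

Legendre's formula: v_p(n!) = Σ_{k ≥ 1} ⌊n / p^k⌋. For p = 13, n = 1595, the terms are:
  ⌊1595/13^1⌋ = ⌊1595/13⌋ = 122
  ⌊1595/13^2⌋ = ⌊1595/169⌋ = 9
(the next term ⌊1595/13^3⌋ = 0, terminating the sum). Summing: v_13(1595!) = 122 + 9 = 131.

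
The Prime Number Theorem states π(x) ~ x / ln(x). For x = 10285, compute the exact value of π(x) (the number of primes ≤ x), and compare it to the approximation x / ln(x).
π(10285) = 1261;  x/ln(x) ≈ 1113.28;  relative error ≈ 11.71%.

Directly count primes up to 10285: π(10285) = 1261. The PNT approximation gives 10285/ln(10285) ≈ 10285/9.23844 ≈ 1113.28. Relative error (π(x) − x/ln(x)) / π(x) ≈ 11.71%; the approximation is known to undercount slightly (Li(x) is a better estimate).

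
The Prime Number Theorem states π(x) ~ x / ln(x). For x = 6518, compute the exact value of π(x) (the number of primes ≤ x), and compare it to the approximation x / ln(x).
π(6518) = 842;  x/ln(x) ≈ 742.17;  relative error ≈ 11.86%.

Directly count primes up to 6518: π(6518) = 842. The PNT approximation gives 6518/ln(6518) ≈ 6518/8.78232 ≈ 742.17. Relative error (π(x) − x/ln(x)) / π(x) ≈ 11.86%; the approximation is known to undercount slightly (Li(x) is a better estimate).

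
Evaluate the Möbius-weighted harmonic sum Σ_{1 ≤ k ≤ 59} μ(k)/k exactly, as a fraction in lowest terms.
Σ μ(k)/k = 15620172904808488514/961380175077106319535

Values of μ(k) for 1 ≤ k ≤ 59: μ(1) = 1, μ(2) = -1, μ(3) = -1, μ(5) = -1, μ(6) = 1, μ(7) = -1, μ(10) = 1, μ(11) = -1, μ(13) = -1, μ(14) = 1, μ(15) = 1, μ(17) = -1, μ(19) = -1, μ(21) = 1, μ(22) = 1, μ(23) = -1, μ(26) = 1, μ(29) = -1, μ(30) = -1, μ(31) = -1, μ(33) = 1, μ(34) = 1, μ(35) = 1, μ(37) = -1, μ(38) = 1, μ(39) = 1, μ(41) = -1, μ(42) = -1, μ(43) = -1, μ(46) = 1, μ(47) = -1, μ(51) = 1, μ(53) = -1, μ(55) = 1, μ(57) = 1, μ(58) = 1, μ(59) = -1, with μ = 0 on non-squarefree integers. Summing μ(k)/k for k where μ(k) ≠ 0 gives 15620172904808488514/961380175077106319535 ≈ 0.0162. (PNT ⟺ this sum → 0 as n → ∞.)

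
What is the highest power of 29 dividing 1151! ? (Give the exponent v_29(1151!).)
v_29(1151!) = 40

Legendre's formula: v_p(n!) = Σ_{k ≥ 1} ⌊n / p^k⌋. For p = 29, n = 1151, the terms are:
  ⌊1151/29^1⌋ = ⌊1151/29⌋ = 39
  ⌊1151/29^2⌋ = ⌊1151/841⌋ = 1
(the next term ⌊1151/29^3⌋ = 0, terminating the sum). Summing: v_29(1151!) = 39 + 1 = 40.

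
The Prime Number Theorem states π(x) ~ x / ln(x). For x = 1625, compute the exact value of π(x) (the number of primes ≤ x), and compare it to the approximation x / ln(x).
π(1625) = 257;  x/ln(x) ≈ 219.79;  relative error ≈ 14.48%.

Directly count primes up to 1625: π(1625) = 257. The PNT approximation gives 1625/ln(1625) ≈ 1625/7.39326 ≈ 219.79. Relative error (π(x) − x/ln(x)) / π(x) ≈ 14.48%; the approximation is known to undercount slightly (Li(x) is a better estimate).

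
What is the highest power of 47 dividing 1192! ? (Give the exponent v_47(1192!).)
v_47(1192!) = 25

Legendre's formula: v_p(n!) = Σ_{k ≥ 1} ⌊n / p^k⌋. For p = 47, n = 1192, the terms are:
  ⌊1192/47^1⌋ = ⌊1192/47⌋ = 25
(the next term ⌊1192/47^2⌋ = 0, terminating the sum). Summing: v_47(1192!) = 25 = 25.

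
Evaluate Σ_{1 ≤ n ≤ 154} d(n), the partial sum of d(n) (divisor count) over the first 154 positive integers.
Σ_{n ≤ 154} d(n) = 804

Compute d(n) for each 1 ≤ n ≤ 154: d(1) = 1, d(2) = 2, d(3) = 2, d(4) = 3, d(5) = 2, d(6) = 4, d(7) = 2, d(8) = 4, d(9) = 3, d(10) = 4, d(11) = 2, d(12) = 6, d(13) = 2, d(14) = 4, d(15) = 4, d(16) = 5, d(17) = 2, d(18) = 6, d(19) = 2, d(20) = 6, d(21) = 4, d(22) = 4, d(23) = 2, d(24) = 8, d(25) = 3, d(26) = 4, d(27) = 4, d(28) = 6, d(29) = 2, d(30) = 8, d(31) = 2, d(32) = 6, d(33) = 4, d(34) = 4, d(35) = 4, d(36) = 9, d(37) = 2, d(38) = 4, d(39) = 4, d(40) = 8, d(41) = 2, d(42) = 8, d(43) = 2, d(44) = 6, d(45) = 6, d(46) = 4, d(47) = 2, d(48) = 10, d(49) = 3, d(50) = 6, d(51) = 4, d(52) = 6, d(53) = 2, d(54) = 8, d(55) = 4, d(56) = 8, d(57) = 4, d(58) = 4, d(59) = 2, d(60) = 12, d(61) = 2, d(62) = 4, d(63) = 6, d(64) = 7, d(65) = 4, d(66) = 8, d(67) = 2, d(68) = 6, d(69) = 4, d(70) = 8, d(71) = 2, d(72) = 12, d(73) = 2, d(74) = 4, d(75) = 6, d(76) = 6, d(77) = 4, d(78) = 8, d(79) = 2, d(80) = 10, d(81) = 5, d(82) = 4, d(83) = 2, d(84) = 12, d(85) = 4, d(86) = 4, d(87) = 4, d(88) = 8, d(89) = 2, d(90) = 12, d(91) = 4, d(92) = 6, d(93) = 4, d(94) = 4, d(95) = 4, d(96) = 12, d(97) = 2, d(98) = 6, d(99) = 6, d(100) = 9, d(101) = 2, d(102) = 8, d(103) = 2, d(104) = 8, d(105) = 8, d(106) = 4, d(107) = 2, d(108) = 12, d(109) = 2, d(110) = 8, d(111) = 4, d(112) = 10, d(113) = 2, d(114) = 8, d(115) = 4, d(116) = 6, d(117) = 6, d(118) = 4, d(119) = 4, d(120) = 16, d(121) = 3, d(122) = 4, d(123) = 4, d(124) = 6, d(125) = 4, d(126) = 12, d(127) = 2, d(128) = 8, d(129) = 4, d(130) = 8, d(131) = 2, d(132) = 12, d(133) = 4, d(134) = 4, d(135) = 8, d(136) = 8, d(137) = 2, d(138) = 8, d(139) = 2, d(140) = 12, d(141) = 4, d(142) = 4, d(143) = 4, d(144) = 15, d(145) = 4, d(146) = 4, d(147) = 6, d(148) = 6, d(149) = 2, d(150) = 12, d(151) = 2, d(152) = 8, d(153) = 6, d(154) = 8. Summing all 154 values: 804. (Dirichlet's divisor formula: Σ_{n ≤ x} d(n) = x ln(x) + (2γ − 1) x + O(√x). For x = 154, the asymptotic estimate is ≈ 799.47.)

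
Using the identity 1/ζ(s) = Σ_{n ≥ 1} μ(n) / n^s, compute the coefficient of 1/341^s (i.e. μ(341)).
μ(341) = 1

Factor n = 341 = 11 · 31. μ(n) = 0 if any exponent ≥ 2 (not squarefree); otherwise μ(n) = (−1)^{ω(n)} where ω(n) is the number of distinct prime factors. Applying: μ(341) = 1.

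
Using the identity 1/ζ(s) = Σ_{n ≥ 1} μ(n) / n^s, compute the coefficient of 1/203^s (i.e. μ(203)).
μ(203) = 1

Factor n = 203 = 7 · 29. μ(n) = 0 if any exponent ≥ 2 (not squarefree); otherwise μ(n) = (−1)^{ω(n)} where ω(n) is the number of distinct prime factors. Applying: μ(203) = 1.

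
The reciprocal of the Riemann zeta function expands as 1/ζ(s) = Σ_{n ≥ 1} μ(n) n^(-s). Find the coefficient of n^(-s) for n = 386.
μ(386) = 1

Factor n = 386 = 2 · 193. μ(n) = 0 if any exponent ≥ 2 (not squarefree); otherwise μ(n) = (−1)^{ω(n)} where ω(n) is the number of distinct prime factors. Applying: μ(386) = 1.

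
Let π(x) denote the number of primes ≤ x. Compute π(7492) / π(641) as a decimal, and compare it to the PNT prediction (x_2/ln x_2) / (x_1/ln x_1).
π(7492)/π(641) = 949/116 ≈ 8.1810;  PNT prediction ≈ 8.4671.

π(641) = 116 and π(7492) = 949, so π(7492)/π(641) ≈ 8.1810. The PNT-predicted ratio is (7492/ln(7492)) / (641/ln(641)) ≈ 8.4671. The two agree to within a few percent, as expected.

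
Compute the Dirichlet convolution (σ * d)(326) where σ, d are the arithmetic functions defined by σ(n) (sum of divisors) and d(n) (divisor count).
(σ * d)(326) = 830

Divisors of 326: [1, 2, 163, 326]. For each d | 326:
  d = 1: σ(1) · d(326/1) = 1 · 4 = 4
  d = 2: σ(2) · d(326/2) = 3 · 2 = 6
  d = 163: σ(163) · d(326/163) = 164 · 2 = 328
  d = 326: σ(326) · d(326/326) = 492 · 1 = 492
Summing: (σ * d)(326) = 4 + 6 + 328 + 492 = 830.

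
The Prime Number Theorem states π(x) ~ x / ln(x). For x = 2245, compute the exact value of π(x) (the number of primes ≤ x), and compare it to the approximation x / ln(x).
π(2245) = 334;  x/ln(x) ≈ 290.94;  relative error ≈ 12.89%.

Directly count primes up to 2245: π(2245) = 334. The PNT approximation gives 2245/ln(2245) ≈ 2245/7.71646 ≈ 290.94. Relative error (π(x) − x/ln(x)) / π(x) ≈ 12.89%; the approximation is known to undercount slightly (Li(x) is a better estimate).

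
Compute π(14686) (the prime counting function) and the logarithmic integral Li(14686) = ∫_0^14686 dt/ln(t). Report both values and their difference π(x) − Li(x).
π(14686) = 1719;  Li(14686) ≈ 1743.93;  π(x) − Li(x) ≈ -24.93.

Direct count of primes ≤ 14686 gives π(14686) = 1719. Numerical evaluation of the logarithmic integral gives Li(14686) ≈ 1743.93. The difference π(x) − Li(x) ≈ -24.93 is typically negative for small/moderate x (Li(x) overestimates), though Littlewood's theorem shows this sign changes infinitely often.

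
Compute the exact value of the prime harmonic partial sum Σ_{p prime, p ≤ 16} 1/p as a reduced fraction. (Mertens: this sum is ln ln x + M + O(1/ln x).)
Σ 1/p = 40361/30030

π(16) = 6, so the primes ≤ 16 are [2, 3, 5, 7, 11, 13]. Summing 1/p over these primes: 40361/30030 ≈ 1.3440. Mertens estimate ln ln(16) + 0.2615 ≈ 1.2813.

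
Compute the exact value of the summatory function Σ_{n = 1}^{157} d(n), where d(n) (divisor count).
Σ_{n ≤ 157} d(n) = 822

Compute d(n) for each 1 ≤ n ≤ 157: d(1) = 1, d(2) = 2, d(3) = 2, d(4) = 3, d(5) = 2, d(6) = 4, d(7) = 2, d(8) = 4, d(9) = 3, d(10) = 4, d(11) = 2, d(12) = 6, d(13) = 2, d(14) = 4, d(15) = 4, d(16) = 5, d(17) = 2, d(18) = 6, d(19) = 2, d(20) = 6, d(21) = 4, d(22) = 4, d(23) = 2, d(24) = 8, d(25) = 3, d(26) = 4, d(27) = 4, d(28) = 6, d(29) = 2, d(30) = 8, d(31) = 2, d(32) = 6, d(33) = 4, d(34) = 4, d(35) = 4, d(36) = 9, d(37) = 2, d(38) = 4, d(39) = 4, d(40) = 8, d(41) = 2, d(42) = 8, d(43) = 2, d(44) = 6, d(45) = 6, d(46) = 4, d(47) = 2, d(48) = 10, d(49) = 3, d(50) = 6, d(51) = 4, d(52) = 6, d(53) = 2, d(54) = 8, d(55) = 4, d(56) = 8, d(57) = 4, d(58) = 4, d(59) = 2, d(60) = 12, d(61) = 2, d(62) = 4, d(63) = 6, d(64) = 7, d(65) = 4, d(66) = 8, d(67) = 2, d(68) = 6, d(69) = 4, d(70) = 8, d(71) = 2, d(72) = 12, d(73) = 2, d(74) = 4, d(75) = 6, d(76) = 6, d(77) = 4, d(78) = 8, d(79) = 2, d(80) = 10, d(81) = 5, d(82) = 4, d(83) = 2, d(84) = 12, d(85) = 4, d(86) = 4, d(87) = 4, d(88) = 8, d(89) = 2, d(90) = 12, d(91) = 4, d(92) = 6, d(93) = 4, d(94) = 4, d(95) = 4, d(96) = 12, d(97) = 2, d(98) = 6, d(99) = 6, d(100) = 9, d(101) = 2, d(102) = 8, d(103) = 2, d(104) = 8, d(105) = 8, d(106) = 4, d(107) = 2, d(108) = 12, d(109) = 2, d(110) = 8, d(111) = 4, d(112) = 10, d(113) = 2, d(114) = 8, d(115) = 4, d(116) = 6, d(117) = 6, d(118) = 4, d(119) = 4, d(120) = 16, d(121) = 3, d(122) = 4, d(123) = 4, d(124) = 6, d(125) = 4, d(126) = 12, d(127) = 2, d(128) = 8, d(129) = 4, d(130) = 8, d(131) = 2, d(132) = 12, d(133) = 4, d(134) = 4, d(135) = 8, d(136) = 8, d(137) = 2, d(138) = 8, d(139) = 2, d(140) = 12, d(141) = 4, d(142) = 4, d(143) = 4, d(144) = 15, d(145) = 4, d(146) = 4, d(147) = 6, d(148) = 6, d(149) = 2, d(150) = 12, d(151) = 2, d(152) = 8, d(153) = 6, d(154) = 8, d(155) = 4, d(156) = 12, d(157) = 2. Summing all 157 values: 822. (Dirichlet's divisor formula: Σ_{n ≤ x} d(n) = x ln(x) + (2γ − 1) x + O(√x). For x = 157, the asymptotic estimate is ≈ 818.08.)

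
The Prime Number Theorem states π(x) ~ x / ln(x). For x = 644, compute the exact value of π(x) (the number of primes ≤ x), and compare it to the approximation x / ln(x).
π(644) = 117;  x/ln(x) ≈ 99.57;  relative error ≈ 14.90%.

Directly count primes up to 644: π(644) = 117. The PNT approximation gives 644/ln(644) ≈ 644/6.46770 ≈ 99.57. Relative error (π(x) − x/ln(x)) / π(x) ≈ 14.90%; the approximation is known to undercount slightly (Li(x) is a better estimate).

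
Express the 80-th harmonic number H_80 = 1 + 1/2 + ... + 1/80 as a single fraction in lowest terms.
H_80 = 4880292608058024066886120358155997/982844219842241906412811281988800

Direct summation: H_80 = 1 + 1/2 + ... + 1/80. The least common denominator is lcm(1, ..., 80) = 32433859254793982911622772305630400; over this denominator the numerator is 32433859254793982911622772305630400 + 16216929627396991455811386152815200 + 10811286418264660970540924101876800 + 8108464813698495727905693076407600 + 6486771850958796582324554461126080 + 5405643209132330485270462050938400 + 4633408464970568987374681757947200 + 4054232406849247863952846538203800 + 3603762139421553656846974700625600 + 3243385925479398291162277230563040 + 2948532659526725719238433845966400 + 2702821604566165242635231025469200 + 2494912250368767916278674792740800 + 2316704232485284493687340878973600 + 2162257283652932194108184820375360 + 2027116203424623931976423269101900 + 1907874073811410759507221900331200 + 1801881069710776828423487350312800 + 1707045223936525416401198542401600 + 1621692962739699145581138615281520 + 1544469488323522995791560585982400 + 1474266329763362859619216922983200 + 1410167793686694909200990100244800 + 1351410802283082621317615512734600 + 1297354370191759316464910892225216 + 1247456125184383958139337396370400 + 1201254046473851218948991566875200 + 1158352116242642246843670439486800 + 1118408939820482169366302493297600 + 1081128641826466097054092410187680 + 1046253524348192997149121687278400 + 1013558101712311965988211634550950 + 982844219842241906412811281988800 + 953937036905705379753610950165600 + 926681692994113797474936351589440 + 900940534855388414211743675156400 + 876590790670107646260074927179200 + 853522611968262708200599271200800 + 831637416789589305426224930913600 + 810846481369849572790569307640760 + 791069737921804461259092007454400 + 772234744161761497895780292991200 + 754275796623115881665645867572800 + 737133164881681429809608461491600 + 720752427884310731369394940125120 + 705083896843347454600495050122400 + 690082111804127295991973878843200 + 675705401141541310658807756367300 + 661915494995795569624954536849600 + 648677185095879658232455446112608 + 635958024603803586502407300110400 + 623728062592191979069668698185200 + 611959608581018545502316458596800 + 600627023236925609474495783437600 + 589706531905345143847686769193280 + 579176058121321123421835219743400 + 569015074645508472133732847467200 + 559204469910241084683151246648800 + 549726428047355642569877496705600 + 540564320913233048527046205093840 + 531702610734327588715127414846400 + 523126762174096498574560843639200 + 514823162774507665263853528660800 + 506779050856155982994105817275475 + 498982450073753583255734958548160 + 491422109921120953206405640994400 + 484087451564089297188399586651200 + 476968518452852689876805475082800 + 470055931228898303066996700081600 + 463340846497056898737468175794720 + 456814919081605393121447497262400 + 450470267427694207105871837578200 + 444299441846492916597572223364800 + 438295395335053823130037463589600 + 432451456730586438821636964075072 + 426761305984131354100299635600400 + 421218951360960817034061977995200 + 415818708394794652713112465456800 + 410555180440430163438262940577600 + 405423240684924786395284653820380 = 161049656065914794207241971819147901, so H_80 = 161049656065914794207241971819147901/32433859254793982911622772305630400; reducing by gcd(161049656065914794207241971819147901, 32433859254793982911622772305630400) = 33 gives 4880292608058024066886120358155997/982844219842241906412811281988800 ≈ 4.96548. (The PNT-adjacent estimate ln(80) + γ ≈ 4.95924 matches within O(1/n).)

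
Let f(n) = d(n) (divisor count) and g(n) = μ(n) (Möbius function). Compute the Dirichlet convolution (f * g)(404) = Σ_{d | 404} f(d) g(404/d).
(d * μ)(404) = 1

Divisors of 404: [1, 2, 4, 101, 202, 404]. For each d | 404:
  d = 1: d(1) · μ(404/1) = 1 · 0 = 0
  d = 2: d(2) · μ(404/2) = 2 · 1 = 2
  d = 4: d(4) · μ(404/4) = 3 · -1 = -3
  d = 101: d(101) · μ(404/101) = 2 · 0 = 0
  d = 202: d(202) · μ(404/202) = 4 · -1 = -4
  d = 404: d(404) · μ(404/404) = 6 · 1 = 6
Summing: (d * μ)(404) = 0 + 2 + -3 + 0 + -4 + 6 = 1.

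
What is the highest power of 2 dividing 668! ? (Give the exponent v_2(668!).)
v_2(668!) = 663

Legendre's formula: v_p(n!) = Σ_{k ≥ 1} ⌊n / p^k⌋. For p = 2, n = 668, the terms are:
  ⌊668/2^1⌋ = ⌊668/2⌋ = 334
  ⌊668/2^2⌋ = ⌊668/4⌋ = 167
  ⌊668/2^3⌋ = ⌊668/8⌋ = 83
  ⌊668/2^4⌋ = ⌊668/16⌋ = 41
  ⌊668/2^5⌋ = ⌊668/32⌋ = 20
  ⌊668/2^6⌋ = ⌊668/64⌋ = 10
  ⌊668/2^7⌋ = ⌊668/128⌋ = 5
  ⌊668/2^8⌋ = ⌊668/256⌋ = 2
  ⌊668/2^9⌋ = ⌊668/512⌋ = 1
(the next term ⌊668/2^10⌋ = 0, terminating the sum). Summing: v_2(668!) = 334 + 167 + 83 + 41 + 20 + 10 + 5 + 2 + 1 = 663.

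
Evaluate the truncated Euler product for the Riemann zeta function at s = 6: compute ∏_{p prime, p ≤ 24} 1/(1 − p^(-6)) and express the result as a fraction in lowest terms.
∏ = 7921457489978054880231124911875/7786417203783354362865572118528

The primes p ≤ 24 are [2, 3, 5, 7, 11, 13, 17, 19, 23]. For each prime, (1 − 1/p^6)^(-1) = p^6 / (p^6 − 1). The product is (1 − 1/2^6)^(-1), (1 − 1/3^6)^(-1), (1 − 1/5^6)^(-1), (1 − 1/7^6)^(-1), (1 − 1/11^6)^(-1), (1 − 1/13^6)^(-1), (1 − 1/17^6)^(-1), (1 − 1/19^6)^(-1), (1 − 1/23^6)^(-1) = ∏ p^6 / (p^6 − 1) = 7921457489978054880231124911875/7786417203783354362865572118528.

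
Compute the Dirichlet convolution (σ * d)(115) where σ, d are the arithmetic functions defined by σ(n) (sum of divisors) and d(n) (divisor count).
(σ * d)(115) = 208

Divisors of 115: [1, 5, 23, 115]. For each d | 115:
  d = 1: σ(1) · d(115/1) = 1 · 4 = 4
  d = 5: σ(5) · d(115/5) = 6 · 2 = 12
  d = 23: σ(23) · d(115/23) = 24 · 2 = 48
  d = 115: σ(115) · d(115/115) = 144 · 1 = 144
Summing: (σ * d)(115) = 4 + 12 + 48 + 144 = 208.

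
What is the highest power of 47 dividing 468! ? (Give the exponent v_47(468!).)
v_47(468!) = 9

Legendre's formula: v_p(n!) = Σ_{k ≥ 1} ⌊n / p^k⌋. For p = 47, n = 468, the terms are:
  ⌊468/47^1⌋ = ⌊468/47⌋ = 9
(the next term ⌊468/47^2⌋ = 0, terminating the sum). Summing: v_47(468!) = 9 = 9.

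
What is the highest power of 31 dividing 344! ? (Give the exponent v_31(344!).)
v_31(344!) = 11

Legendre's formula: v_p(n!) = Σ_{k ≥ 1} ⌊n / p^k⌋. For p = 31, n = 344, the terms are:
  ⌊344/31^1⌋ = ⌊344/31⌋ = 11
(the next term ⌊344/31^2⌋ = 0, terminating the sum). Summing: v_31(344!) = 11 = 11.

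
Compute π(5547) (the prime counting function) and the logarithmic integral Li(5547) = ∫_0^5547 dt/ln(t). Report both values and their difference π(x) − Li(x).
π(5547) = 732;  Li(5547) ≈ 748.11;  π(x) − Li(x) ≈ -16.11.

Direct count of primes ≤ 5547 gives π(5547) = 732. Numerical evaluation of the logarithmic integral gives Li(5547) ≈ 748.11. The difference π(x) − Li(x) ≈ -16.11 is typically negative for small/moderate x (Li(x) overestimates), though Littlewood's theorem shows this sign changes infinitely often.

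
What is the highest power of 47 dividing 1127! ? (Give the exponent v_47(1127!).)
v_47(1127!) = 23

Legendre's formula: v_p(n!) = Σ_{k ≥ 1} ⌊n / p^k⌋. For p = 47, n = 1127, the terms are:
  ⌊1127/47^1⌋ = ⌊1127/47⌋ = 23
(the next term ⌊1127/47^2⌋ = 0, terminating the sum). Summing: v_47(1127!) = 23 = 23.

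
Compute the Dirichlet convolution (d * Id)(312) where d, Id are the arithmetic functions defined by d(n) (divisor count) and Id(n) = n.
(d * Id)(312) = 1950

Divisors of 312: [1, 2, 3, 4, 6, 8, 12, 13, 24, 26, 39, 52, 78, 104, 156, 312]. For each d | 312:
  d = 1: d(1) · Id(312/1) = 1 · 312 = 312
  d = 2: d(2) · Id(312/2) = 2 · 156 = 312
  d = 3: d(3) · Id(312/3) = 2 · 104 = 208
  d = 4: d(4) · Id(312/4) = 3 · 78 = 234
  d = 6: d(6) · Id(312/6) = 4 · 52 = 208
  d = 8: d(8) · Id(312/8) = 4 · 39 = 156
  d = 12: d(12) · Id(312/12) = 6 · 26 = 156
  d = 13: d(13) · Id(312/13) = 2 · 24 = 48
  d = 24: d(24) · Id(312/24) = 8 · 13 = 104
  d = 26: d(26) · Id(312/26) = 4 · 12 = 48
  d = 39: d(39) · Id(312/39) = 4 · 8 = 32
  d = 52: d(52) · Id(312/52) = 6 · 6 = 36
  d = 78: d(78) · Id(312/78) = 8 · 4 = 32
  d = 104: d(104) · Id(312/104) = 8 · 3 = 24
  d = 156: d(156) · Id(312/156) = 12 · 2 = 24
  d = 312: d(312) · Id(312/312) = 16 · 1 = 16
Summing: (d * Id)(312) = 312 + 312 + 208 + 234 + 208 + 156 + 156 + 48 + 104 + 48 + 32 + 36 + 32 + 24 + 24 + 16 = 1950.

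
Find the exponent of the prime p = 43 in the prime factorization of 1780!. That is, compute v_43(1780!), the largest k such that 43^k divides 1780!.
v_43(1780!) = 41

Legendre's formula: v_p(n!) = Σ_{k ≥ 1} ⌊n / p^k⌋. For p = 43, n = 1780, the terms are:
  ⌊1780/43^1⌋ = ⌊1780/43⌋ = 41
(the next term ⌊1780/43^2⌋ = 0, terminating the sum). Summing: v_43(1780!) = 41 = 41.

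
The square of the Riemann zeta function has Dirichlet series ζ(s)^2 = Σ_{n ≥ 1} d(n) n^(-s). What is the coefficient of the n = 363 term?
d(363) = 6

ζ(s)^2 = (Σ 1/m^s)(Σ 1/k^s). The coefficient of 1/n^s in the product is the number of ordered pairs (m, k) with mk = n, which equals d(n). For n = 363, divisors are [1, 3, 11, 33, 121, 363], so d(363) = 6.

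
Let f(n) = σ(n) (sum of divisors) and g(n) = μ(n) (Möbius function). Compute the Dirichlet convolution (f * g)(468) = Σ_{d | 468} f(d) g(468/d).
(σ * μ)(468) = 468

Divisors of 468: [1, 2, 3, 4, 6, 9, 12, 13, 18, 26, 36, 39, 52, 78, 117, 156, 234, 468]. For each d | 468:
  d = 1: σ(1) · μ(468/1) = 1 · 0 = 0
  d = 2: σ(2) · μ(468/2) = 3 · 0 = 0
  d = 3: σ(3) · μ(468/3) = 4 · 0 = 0
  d = 4: σ(4) · μ(468/4) = 7 · 0 = 0
  d = 6: σ(6) · μ(468/6) = 12 · -1 = -12
  d = 9: σ(9) · μ(468/9) = 13 · 0 = 0
  d = 12: σ(12) · μ(468/12) = 28 · 1 = 28
  d = 13: σ(13) · μ(468/13) = 14 · 0 = 0
  d = 18: σ(18) · μ(468/18) = 39 · 1 = 39
  d = 26: σ(26) · μ(468/26) = 42 · 0 = 0
  d = 36: σ(36) · μ(468/36) = 91 · -1 = -91
  d = 39: σ(39) · μ(468/39) = 56 · 0 = 0
  d = 52: σ(52) · μ(468/52) = 98 · 0 = 0
  d = 78: σ(78) · μ(468/78) = 168 · 1 = 168
  d = 117: σ(117) · μ(468/117) = 182 · 0 = 0
  d = 156: σ(156) · μ(468/156) = 392 · -1 = -392
  d = 234: σ(234) · μ(468/234) = 546 · -1 = -546
  d = 468: σ(468) · μ(468/468) = 1274 · 1 = 1274
Summing: (σ * μ)(468) = 0 + 0 + 0 + 0 + -12 + 0 + 28 + 0 + 39 + 0 + -91 + 0 + 0 + 168 + 0 + -392 + -546 + 1274 = 468.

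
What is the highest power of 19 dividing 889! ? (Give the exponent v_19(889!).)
v_19(889!) = 48

Legendre's formula: v_p(n!) = Σ_{k ≥ 1} ⌊n / p^k⌋. For p = 19, n = 889, the terms are:
  ⌊889/19^1⌋ = ⌊889/19⌋ = 46
  ⌊889/19^2⌋ = ⌊889/361⌋ = 2
(the next term ⌊889/19^3⌋ = 0, terminating the sum). Summing: v_19(889!) = 46 + 2 = 48.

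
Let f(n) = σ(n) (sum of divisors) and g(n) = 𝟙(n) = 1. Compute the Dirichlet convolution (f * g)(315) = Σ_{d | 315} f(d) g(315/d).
(σ * 𝟙)(315) = 1134

Divisors of 315: [1, 3, 5, 7, 9, 15, 21, 35, 45, 63, 105, 315]. For each d | 315:
  d = 1: σ(1) · 𝟙(315/1) = 1 · 1 = 1
  d = 3: σ(3) · 𝟙(315/3) = 4 · 1 = 4
  d = 5: σ(5) · 𝟙(315/5) = 6 · 1 = 6
  d = 7: σ(7) · 𝟙(315/7) = 8 · 1 = 8
  d = 9: σ(9) · 𝟙(315/9) = 13 · 1 = 13
  d = 15: σ(15) · 𝟙(315/15) = 24 · 1 = 24
  d = 21: σ(21) · 𝟙(315/21) = 32 · 1 = 32
  d = 35: σ(35) · 𝟙(315/35) = 48 · 1 = 48
  d = 45: σ(45) · 𝟙(315/45) = 78 · 1 = 78
  d = 63: σ(63) · 𝟙(315/63) = 104 · 1 = 104
  d = 105: σ(105) · 𝟙(315/105) = 192 · 1 = 192
  d = 315: σ(315) · 𝟙(315/315) = 624 · 1 = 624
Summing: (σ * 𝟙)(315) = 1 + 4 + 6 + 8 + 13 + 24 + 32 + 48 + 78 + 104 + 192 + 624 = 1134.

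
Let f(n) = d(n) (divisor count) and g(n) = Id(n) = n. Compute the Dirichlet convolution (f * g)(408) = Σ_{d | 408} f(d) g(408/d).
(d * Id)(408) = 2470

Divisors of 408: [1, 2, 3, 4, 6, 8, 12, 17, 24, 34, 51, 68, 102, 136, 204, 408]. For each d | 408:
  d = 1: d(1) · Id(408/1) = 1 · 408 = 408
  d = 2: d(2) · Id(408/2) = 2 · 204 = 408
  d = 3: d(3) · Id(408/3) = 2 · 136 = 272
  d = 4: d(4) · Id(408/4) = 3 · 102 = 306
  d = 6: d(6) · Id(408/6) = 4 · 68 = 272
  d = 8: d(8) · Id(408/8) = 4 · 51 = 204
  d = 12: d(12) · Id(408/12) = 6 · 34 = 204
  d = 17: d(17) · Id(408/17) = 2 · 24 = 48
  d = 24: d(24) · Id(408/24) = 8 · 17 = 136
  d = 34: d(34) · Id(408/34) = 4 · 12 = 48
  d = 51: d(51) · Id(408/51) = 4 · 8 = 32
  d = 68: d(68) · Id(408/68) = 6 · 6 = 36
  d = 102: d(102) · Id(408/102) = 8 · 4 = 32
  d = 136: d(136) · Id(408/136) = 8 · 3 = 24
  d = 204: d(204) · Id(408/204) = 12 · 2 = 24
  d = 408: d(408) · Id(408/408) = 16 · 1 = 16
Summing: (d * Id)(408) = 408 + 408 + 272 + 306 + 272 + 204 + 204 + 48 + 136 + 48 + 32 + 36 + 32 + 24 + 24 + 16 = 2470.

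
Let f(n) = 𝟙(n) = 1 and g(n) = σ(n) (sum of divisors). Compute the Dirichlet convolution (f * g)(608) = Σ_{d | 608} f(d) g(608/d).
(𝟙 * σ)(608) = 2520

Divisors of 608: [1, 2, 4, 8, 16, 19, 32, 38, 76, 152, 304, 608]. For each d | 608:
  d = 1: 𝟙(1) · σ(608/1) = 1 · 1260 = 1260
  d = 2: 𝟙(2) · σ(608/2) = 1 · 620 = 620
  d = 4: 𝟙(4) · σ(608/4) = 1 · 300 = 300
  d = 8: 𝟙(8) · σ(608/8) = 1 · 140 = 140
  d = 16: 𝟙(16) · σ(608/16) = 1 · 60 = 60
  d = 19: 𝟙(19) · σ(608/19) = 1 · 63 = 63
  d = 32: 𝟙(32) · σ(608/32) = 1 · 20 = 20
  d = 38: 𝟙(38) · σ(608/38) = 1 · 31 = 31
  d = 76: 𝟙(76) · σ(608/76) = 1 · 15 = 15
  d = 152: 𝟙(152) · σ(608/152) = 1 · 7 = 7
  d = 304: 𝟙(304) · σ(608/304) = 1 · 3 = 3
  d = 608: 𝟙(608) · σ(608/608) = 1 · 1 = 1
Summing: (𝟙 * σ)(608) = 1260 + 620 + 300 + 140 + 60 + 63 + 20 + 31 + 15 + 7 + 3 + 1 = 2520.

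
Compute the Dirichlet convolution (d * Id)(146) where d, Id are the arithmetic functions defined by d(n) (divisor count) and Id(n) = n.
(d * Id)(146) = 300

Divisors of 146: [1, 2, 73, 146]. For each d | 146:
  d = 1: d(1) · Id(146/1) = 1 · 146 = 146
  d = 2: d(2) · Id(146/2) = 2 · 73 = 146
  d = 73: d(73) · Id(146/73) = 2 · 2 = 4
  d = 146: d(146) · Id(146/146) = 4 · 1 = 4
Summing: (d * Id)(146) = 146 + 146 + 4 + 4 = 300.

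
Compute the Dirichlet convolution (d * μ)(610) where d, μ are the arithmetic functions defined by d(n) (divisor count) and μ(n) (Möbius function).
(d * μ)(610) = 1

Divisors of 610: [1, 2, 5, 10, 61, 122, 305, 610]. For each d | 610:
  d = 1: d(1) · μ(610/1) = 1 · -1 = -1
  d = 2: d(2) · μ(610/2) = 2 · 1 = 2
  d = 5: d(5) · μ(610/5) = 2 · 1 = 2
  d = 10: d(10) · μ(610/10) = 4 · -1 = -4
  d = 61: d(61) · μ(610/61) = 2 · 1 = 2
  d = 122: d(122) · μ(610/122) = 4 · -1 = -4
  d = 305: d(305) · μ(610/305) = 4 · -1 = -4
  d = 610: d(610) · μ(610/610) = 8 · 1 = 8
Summing: (d * μ)(610) = -1 + 2 + 2 + -4 + 2 + -4 + -4 + 8 = 1.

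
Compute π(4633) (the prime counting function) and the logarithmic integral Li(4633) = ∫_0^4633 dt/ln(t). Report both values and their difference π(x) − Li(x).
π(4633) = 624;  Li(4633) ≈ 641.00;  π(x) − Li(x) ≈ -17.00.

Direct count of primes ≤ 4633 gives π(4633) = 624. Numerical evaluation of the logarithmic integral gives Li(4633) ≈ 641.00. The difference π(x) − Li(x) ≈ -17.00 is typically negative for small/moderate x (Li(x) overestimates), though Littlewood's theorem shows this sign changes infinitely often.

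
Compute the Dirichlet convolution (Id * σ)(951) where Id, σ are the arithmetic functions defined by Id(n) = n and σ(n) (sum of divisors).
(Id * σ)(951) = 4445

Divisors of 951: [1, 3, 317, 951]. For each d | 951:
  d = 1: Id(1) · σ(951/1) = 1 · 1272 = 1272
  d = 3: Id(3) · σ(951/3) = 3 · 318 = 954
  d = 317: Id(317) · σ(951/317) = 317 · 4 = 1268
  d = 951: Id(951) · σ(951/951) = 951 · 1 = 951
Summing: (Id * σ)(951) = 1272 + 954 + 1268 + 951 = 4445.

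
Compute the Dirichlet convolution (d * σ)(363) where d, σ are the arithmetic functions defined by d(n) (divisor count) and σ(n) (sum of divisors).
(d * σ)(363) = 960

Divisors of 363: [1, 3, 11, 33, 121, 363]. For each d | 363:
  d = 1: d(1) · σ(363/1) = 1 · 532 = 532
  d = 3: d(3) · σ(363/3) = 2 · 133 = 266
  d = 11: d(11) · σ(363/11) = 2 · 48 = 96
  d = 33: d(33) · σ(363/33) = 4 · 12 = 48
  d = 121: d(121) · σ(363/121) = 3 · 4 = 12
  d = 363: d(363) · σ(363/363) = 6 · 1 = 6
Summing: (d * σ)(363) = 532 + 266 + 96 + 48 + 12 + 6 = 960.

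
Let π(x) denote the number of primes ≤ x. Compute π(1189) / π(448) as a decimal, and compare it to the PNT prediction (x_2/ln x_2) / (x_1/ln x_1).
π(1189)/π(448) = 195/86 ≈ 2.2674;  PNT prediction ≈ 2.2882.

π(448) = 86 and π(1189) = 195, so π(1189)/π(448) ≈ 2.2674. The PNT-predicted ratio is (1189/ln(1189)) / (448/ln(448)) ≈ 2.2882. The two agree to within a few percent, as expected.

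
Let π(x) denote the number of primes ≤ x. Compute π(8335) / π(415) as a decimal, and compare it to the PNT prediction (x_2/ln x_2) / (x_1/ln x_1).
π(8335)/π(415) = 1045/80 ≈ 13.0625;  PNT prediction ≈ 13.4106.

π(415) = 80 and π(8335) = 1045, so π(8335)/π(415) ≈ 13.0625. The PNT-predicted ratio is (8335/ln(8335)) / (415/ln(415)) ≈ 13.4106. The two agree to within a few percent, as expected.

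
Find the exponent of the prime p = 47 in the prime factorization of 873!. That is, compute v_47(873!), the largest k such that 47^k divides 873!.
v_47(873!) = 18

Legendre's formula: v_p(n!) = Σ_{k ≥ 1} ⌊n / p^k⌋. For p = 47, n = 873, the terms are:
  ⌊873/47^1⌋ = ⌊873/47⌋ = 18
(the next term ⌊873/47^2⌋ = 0, terminating the sum). Summing: v_47(873!) = 18 = 18.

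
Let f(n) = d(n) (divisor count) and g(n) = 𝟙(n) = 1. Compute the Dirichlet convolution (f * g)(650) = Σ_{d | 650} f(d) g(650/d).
(d * 𝟙)(650) = 54

Divisors of 650: [1, 2, 5, 10, 13, 25, 26, 50, 65, 130, 325, 650]. For each d | 650:
  d = 1: d(1) · 𝟙(650/1) = 1 · 1 = 1
  d = 2: d(2) · 𝟙(650/2) = 2 · 1 = 2
  d = 5: d(5) · 𝟙(650/5) = 2 · 1 = 2
  d = 10: d(10) · 𝟙(650/10) = 4 · 1 = 4
  d = 13: d(13) · 𝟙(650/13) = 2 · 1 = 2
  d = 25: d(25) · 𝟙(650/25) = 3 · 1 = 3
  d = 26: d(26) · 𝟙(650/26) = 4 · 1 = 4
  d = 50: d(50) · 𝟙(650/50) = 6 · 1 = 6
  d = 65: d(65) · 𝟙(650/65) = 4 · 1 = 4
  d = 130: d(130) · 𝟙(650/130) = 8 · 1 = 8
  d = 325: d(325) · 𝟙(650/325) = 6 · 1 = 6
  d = 650: d(650) · 𝟙(650/650) = 12 · 1 = 12
Summing: (d * 𝟙)(650) = 1 + 2 + 2 + 4 + 2 + 3 + 4 + 6 + 4 + 8 + 6 + 12 = 54.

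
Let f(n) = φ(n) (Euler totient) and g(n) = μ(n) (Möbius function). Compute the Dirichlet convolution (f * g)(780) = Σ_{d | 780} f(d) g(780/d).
(φ * μ)(780) = 33

Divisors of 780: [1, 2, 3, 4, 5, 6, 10, 12, 13, 15, 20, 26, 30, 39, 52, 60, 65, 78, 130, 156, 195, 260, 390, 780]. For each d | 780:
  d = 1: φ(1) · μ(780/1) = 1 · 0 = 0
  d = 2: φ(2) · μ(780/2) = 1 · 1 = 1
  d = 3: φ(3) · μ(780/3) = 2 · 0 = 0
  d = 4: φ(4) · μ(780/4) = 2 · -1 = -2
  d = 5: φ(5) · μ(780/5) = 4 · 0 = 0
  d = 6: φ(6) · μ(780/6) = 2 · -1 = -2
  d = 10: φ(10) · μ(780/10) = 4 · -1 = -4
  d = 12: φ(12) · μ(780/12) = 4 · 1 = 4
  d = 13: φ(13) · μ(780/13) = 12 · 0 = 0
  d = 15: φ(15) · μ(780/15) = 8 · 0 = 0
  d = 20: φ(20) · μ(780/20) = 8 · 1 = 8
  d = 26: φ(26) · μ(780/26) = 12 · -1 = -12
  d = 30: φ(30) · μ(780/30) = 8 · 1 = 8
  d = 39: φ(39) · μ(780/39) = 24 · 0 = 0
  d = 52: φ(52) · μ(780/52) = 24 · 1 = 24
  d = 60: φ(60) · μ(780/60) = 16 · -1 = -16
  d = 65: φ(65) · μ(780/65) = 48 · 0 = 0
  d = 78: φ(78) · μ(780/78) = 24 · 1 = 24
  d = 130: φ(130) · μ(780/130) = 48 · 1 = 48
  d = 156: φ(156) · μ(780/156) = 48 · -1 = -48
  d = 195: φ(195) · μ(780/195) = 96 · 0 = 0
  d = 260: φ(260) · μ(780/260) = 96 · -1 = -96
  d = 390: φ(390) · μ(780/390) = 96 · -1 = -96
  d = 780: φ(780) · μ(780/780) = 192 · 1 = 192
Summing: (φ * μ)(780) = 0 + 1 + 0 + -2 + 0 + -2 + -4 + 4 + 0 + 0 + 8 + -12 + 8 + 0 + 24 + -16 + 0 + 24 + 48 + -48 + 0 + -96 + -96 + 192 = 33.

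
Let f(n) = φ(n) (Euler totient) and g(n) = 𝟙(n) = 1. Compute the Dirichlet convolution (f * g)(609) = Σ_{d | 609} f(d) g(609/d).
(φ * 𝟙)(609) = 609

Divisors of 609: [1, 3, 7, 21, 29, 87, 203, 609]. For each d | 609:
  d = 1: φ(1) · 𝟙(609/1) = 1 · 1 = 1
  d = 3: φ(3) · 𝟙(609/3) = 2 · 1 = 2
  d = 7: φ(7) · 𝟙(609/7) = 6 · 1 = 6
  d = 21: φ(21) · 𝟙(609/21) = 12 · 1 = 12
  d = 29: φ(29) · 𝟙(609/29) = 28 · 1 = 28
  d = 87: φ(87) · 𝟙(609/87) = 56 · 1 = 56
  d = 203: φ(203) · 𝟙(609/203) = 168 · 1 = 168
  d = 609: φ(609) · 𝟙(609/609) = 336 · 1 = 336
Summing: (φ * 𝟙)(609) = 1 + 2 + 6 + 12 + 28 + 56 + 168 + 336 = 609.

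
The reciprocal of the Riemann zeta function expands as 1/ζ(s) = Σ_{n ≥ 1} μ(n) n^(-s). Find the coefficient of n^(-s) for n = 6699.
μ(6699) = 1

Factor n = 6699 = 3 · 7 · 11 · 29. μ(n) = 0 if any exponent ≥ 2 (not squarefree); otherwise μ(n) = (−1)^{ω(n)} where ω(n) is the number of distinct prime factors. Applying: μ(6699) = 1.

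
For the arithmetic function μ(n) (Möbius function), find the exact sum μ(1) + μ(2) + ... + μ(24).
Σ_{n ≤ 24} μ(n) = -2

Compute μ(n) for each 1 ≤ n ≤ 24: μ(1) = 1, μ(2) = -1, μ(3) = -1, μ(4) = 0, μ(5) = -1, μ(6) = 1, μ(7) = -1, μ(8) = 0, μ(9) = 0, μ(10) = 1, μ(11) = -1, μ(12) = 0, μ(13) = -1, μ(14) = 1, μ(15) = 1, μ(16) = 0, μ(17) = -1, μ(18) = 0, μ(19) = -1, μ(20) = 0, μ(21) = 1, μ(22) = 1, μ(23) = -1, μ(24) = 0. Summing all 24 values: -2. (Mertens function M(x) = Σ_{n ≤ x} μ(n); on average M(x) should be small (PNT ⟺ M(x) = o(x)).)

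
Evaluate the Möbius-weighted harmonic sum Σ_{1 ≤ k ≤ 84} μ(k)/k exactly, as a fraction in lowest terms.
Σ μ(k)/k = -223590076836035175208867029720/8902150522975861711854133933093

Values of μ(k) for 1 ≤ k ≤ 84: μ(1) = 1, μ(2) = -1, μ(3) = -1, μ(5) = -1, μ(6) = 1, μ(7) = -1, μ(10) = 1, μ(11) = -1, μ(13) = -1, μ(14) = 1, μ(15) = 1, μ(17) = -1, μ(19) = -1, μ(21) = 1, μ(22) = 1, μ(23) = -1, μ(26) = 1, μ(29) = -1, μ(30) = -1, μ(31) = -1, μ(33) = 1, μ(34) = 1, μ(35) = 1, μ(37) = -1, μ(38) = 1, μ(39) = 1, μ(41) = -1, μ(42) = -1, μ(43) = -1, μ(46) = 1, μ(47) = -1, μ(51) = 1, μ(53) = -1, μ(55) = 1, μ(57) = 1, μ(58) = 1, μ(59) = -1, μ(61) = -1, μ(62) = 1, μ(65) = 1, μ(66) = -1, μ(67) = -1, μ(69) = 1, μ(70) = -1, μ(71) = -1, μ(73) = -1, μ(74) = 1, μ(77) = 1, μ(78) = -1, μ(79) = -1, μ(82) = 1, μ(83) = -1, with μ = 0 on non-squarefree integers. Summing μ(k)/k for k where μ(k) ≠ 0 gives -223590076836035175208867029720/8902150522975861711854133933093 ≈ -0.0251. (PNT ⟺ this sum → 0 as n → ∞.)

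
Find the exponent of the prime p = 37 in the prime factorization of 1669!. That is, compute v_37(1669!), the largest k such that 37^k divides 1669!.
v_37(1669!) = 46

Legendre's formula: v_p(n!) = Σ_{k ≥ 1} ⌊n / p^k⌋. For p = 37, n = 1669, the terms are:
  ⌊1669/37^1⌋ = ⌊1669/37⌋ = 45
  ⌊1669/37^2⌋ = ⌊1669/1369⌋ = 1
(the next term ⌊1669/37^3⌋ = 0, terminating the sum). Summing: v_37(1669!) = 45 + 1 = 46.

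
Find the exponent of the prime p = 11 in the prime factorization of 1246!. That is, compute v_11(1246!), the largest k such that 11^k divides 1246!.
v_11(1246!) = 123

Legendre's formula: v_p(n!) = Σ_{k ≥ 1} ⌊n / p^k⌋. For p = 11, n = 1246, the terms are:
  ⌊1246/11^1⌋ = ⌊1246/11⌋ = 113
  ⌊1246/11^2⌋ = ⌊1246/121⌋ = 10
(the next term ⌊1246/11^3⌋ = 0, terminating the sum). Summing: v_11(1246!) = 113 + 10 = 123.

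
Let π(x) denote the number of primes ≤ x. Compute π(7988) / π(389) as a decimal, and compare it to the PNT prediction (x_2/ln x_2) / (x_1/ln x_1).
π(7988)/π(389) = 1006/77 ≈ 13.0649;  PNT prediction ≈ 13.6284.

π(389) = 77 and π(7988) = 1006, so π(7988)/π(389) ≈ 13.0649. The PNT-predicted ratio is (7988/ln(7988)) / (389/ln(389)) ≈ 13.6284. The two agree to within a few percent, as expected.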